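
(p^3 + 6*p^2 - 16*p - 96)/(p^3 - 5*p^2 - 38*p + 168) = (p + 4)/(p - 7)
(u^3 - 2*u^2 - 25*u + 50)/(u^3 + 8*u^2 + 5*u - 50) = (u - 5)/(u + 5)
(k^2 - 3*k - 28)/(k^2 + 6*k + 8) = (k - 7)/(k + 2)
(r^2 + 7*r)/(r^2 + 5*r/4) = 4*(r + 7)/(4*r + 5)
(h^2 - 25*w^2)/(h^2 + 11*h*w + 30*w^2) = (h - 5*w)/(h + 6*w)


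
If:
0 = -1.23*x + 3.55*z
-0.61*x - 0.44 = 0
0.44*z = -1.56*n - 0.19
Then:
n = -0.05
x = -0.72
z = -0.25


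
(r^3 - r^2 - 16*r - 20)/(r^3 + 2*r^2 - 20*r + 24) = (r^3 - r^2 - 16*r - 20)/(r^3 + 2*r^2 - 20*r + 24)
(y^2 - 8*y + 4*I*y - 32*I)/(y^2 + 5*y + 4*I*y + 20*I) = (y - 8)/(y + 5)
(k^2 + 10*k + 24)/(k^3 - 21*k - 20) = (k + 6)/(k^2 - 4*k - 5)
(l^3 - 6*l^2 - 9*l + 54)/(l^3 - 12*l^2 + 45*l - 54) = (l + 3)/(l - 3)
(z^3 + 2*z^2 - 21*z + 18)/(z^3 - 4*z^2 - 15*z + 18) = (z^2 + 3*z - 18)/(z^2 - 3*z - 18)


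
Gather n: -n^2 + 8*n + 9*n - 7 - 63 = -n^2 + 17*n - 70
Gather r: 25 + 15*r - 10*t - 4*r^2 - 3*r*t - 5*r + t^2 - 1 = -4*r^2 + r*(10 - 3*t) + t^2 - 10*t + 24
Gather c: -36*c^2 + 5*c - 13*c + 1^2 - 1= -36*c^2 - 8*c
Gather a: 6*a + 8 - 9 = 6*a - 1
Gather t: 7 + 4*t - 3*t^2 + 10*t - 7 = -3*t^2 + 14*t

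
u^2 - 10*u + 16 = (u - 8)*(u - 2)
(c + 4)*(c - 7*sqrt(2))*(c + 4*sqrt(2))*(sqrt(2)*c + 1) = sqrt(2)*c^4 - 5*c^3 + 4*sqrt(2)*c^3 - 59*sqrt(2)*c^2 - 20*c^2 - 236*sqrt(2)*c - 56*c - 224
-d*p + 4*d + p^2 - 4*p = (-d + p)*(p - 4)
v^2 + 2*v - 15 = (v - 3)*(v + 5)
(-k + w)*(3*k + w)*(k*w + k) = -3*k^3*w - 3*k^3 + 2*k^2*w^2 + 2*k^2*w + k*w^3 + k*w^2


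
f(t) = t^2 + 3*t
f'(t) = 2*t + 3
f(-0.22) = -0.61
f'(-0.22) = 2.56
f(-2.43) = -1.39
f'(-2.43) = -1.86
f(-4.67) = 7.80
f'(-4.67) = -6.34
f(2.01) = 10.07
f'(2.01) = 7.02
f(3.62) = 23.96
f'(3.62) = 10.24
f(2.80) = 16.24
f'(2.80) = 8.60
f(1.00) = 4.00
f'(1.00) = 5.00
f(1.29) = 5.53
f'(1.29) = 5.58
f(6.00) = 54.00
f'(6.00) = 15.00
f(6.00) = 54.00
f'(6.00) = 15.00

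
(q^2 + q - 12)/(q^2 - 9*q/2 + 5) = 2*(q^2 + q - 12)/(2*q^2 - 9*q + 10)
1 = 1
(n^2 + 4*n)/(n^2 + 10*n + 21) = n*(n + 4)/(n^2 + 10*n + 21)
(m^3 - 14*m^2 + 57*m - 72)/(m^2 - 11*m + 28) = (m^3 - 14*m^2 + 57*m - 72)/(m^2 - 11*m + 28)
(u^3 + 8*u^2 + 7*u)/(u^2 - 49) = u*(u + 1)/(u - 7)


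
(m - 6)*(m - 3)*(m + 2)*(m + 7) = m^4 - 49*m^2 + 36*m + 252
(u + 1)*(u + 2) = u^2 + 3*u + 2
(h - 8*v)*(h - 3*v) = h^2 - 11*h*v + 24*v^2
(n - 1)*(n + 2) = n^2 + n - 2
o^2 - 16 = (o - 4)*(o + 4)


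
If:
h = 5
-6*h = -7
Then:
No Solution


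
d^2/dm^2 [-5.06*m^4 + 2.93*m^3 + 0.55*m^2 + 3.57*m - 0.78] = -60.72*m^2 + 17.58*m + 1.1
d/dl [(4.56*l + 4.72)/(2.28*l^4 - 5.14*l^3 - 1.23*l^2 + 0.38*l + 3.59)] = (-31.1904*l^4 + 3.8304*l^3 + 78.3912*l^2 + 11.6112*l + 14.5768)/(5.1984*l^8 - 23.4384*l^7 + 20.8108*l^6 + 14.3772*l^5 + 13.9769*l^4 - 37.84*l^3 - 8.687*l^2 + 2.7284*l + 12.8881)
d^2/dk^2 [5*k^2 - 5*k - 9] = 10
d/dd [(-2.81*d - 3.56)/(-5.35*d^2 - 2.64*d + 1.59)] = (15.0335*d^2 + 7.4184*d - (2.81*d + 3.56)*(10.7*d + 2.64) - 4.4679)/(5.35*d^2 + 2.64*d - 1.59)^2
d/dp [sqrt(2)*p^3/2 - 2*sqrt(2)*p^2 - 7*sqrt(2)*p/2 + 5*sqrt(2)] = sqrt(2)*(3*p^2 - 8*p - 7)/2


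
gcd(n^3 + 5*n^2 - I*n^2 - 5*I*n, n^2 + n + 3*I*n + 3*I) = 1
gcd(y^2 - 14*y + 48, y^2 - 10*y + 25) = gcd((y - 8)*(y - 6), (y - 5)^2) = 1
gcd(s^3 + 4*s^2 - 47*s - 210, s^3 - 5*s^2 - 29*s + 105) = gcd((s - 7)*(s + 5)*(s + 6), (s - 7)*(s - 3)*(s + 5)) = s^2 - 2*s - 35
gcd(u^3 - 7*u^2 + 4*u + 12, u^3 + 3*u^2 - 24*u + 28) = u - 2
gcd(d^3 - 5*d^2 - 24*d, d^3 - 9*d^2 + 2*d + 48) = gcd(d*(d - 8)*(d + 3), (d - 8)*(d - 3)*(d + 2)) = d - 8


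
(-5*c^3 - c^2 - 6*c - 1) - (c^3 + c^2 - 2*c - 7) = -6*c^3 - 2*c^2 - 4*c + 6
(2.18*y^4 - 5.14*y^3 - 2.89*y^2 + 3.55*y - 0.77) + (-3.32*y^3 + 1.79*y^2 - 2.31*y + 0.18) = 2.18*y^4 - 8.46*y^3 - 1.1*y^2 + 1.24*y - 0.59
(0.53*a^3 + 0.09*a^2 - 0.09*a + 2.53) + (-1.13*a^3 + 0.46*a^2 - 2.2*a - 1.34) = -0.6*a^3 + 0.55*a^2 - 2.29*a + 1.19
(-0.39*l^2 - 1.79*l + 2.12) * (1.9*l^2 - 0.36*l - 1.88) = -0.741*l^4 - 3.2606*l^3 + 5.4056*l^2 + 2.602*l - 3.9856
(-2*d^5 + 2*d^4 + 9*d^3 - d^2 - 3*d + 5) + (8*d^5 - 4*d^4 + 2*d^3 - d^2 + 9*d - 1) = 6*d^5 - 2*d^4 + 11*d^3 - 2*d^2 + 6*d + 4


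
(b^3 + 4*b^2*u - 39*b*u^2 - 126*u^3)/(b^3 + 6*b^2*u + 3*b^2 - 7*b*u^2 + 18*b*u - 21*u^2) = (-b^2 + 3*b*u + 18*u^2)/(-b^2 + b*u - 3*b + 3*u)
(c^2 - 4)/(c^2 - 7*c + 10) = (c + 2)/(c - 5)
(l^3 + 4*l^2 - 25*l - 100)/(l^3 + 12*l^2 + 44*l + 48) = (l^2 - 25)/(l^2 + 8*l + 12)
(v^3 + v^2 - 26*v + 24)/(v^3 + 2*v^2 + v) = (v^3 + v^2 - 26*v + 24)/(v*(v^2 + 2*v + 1))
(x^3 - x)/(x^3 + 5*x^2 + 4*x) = (x - 1)/(x + 4)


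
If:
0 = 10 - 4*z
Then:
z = 5/2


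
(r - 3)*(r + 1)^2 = r^3 - r^2 - 5*r - 3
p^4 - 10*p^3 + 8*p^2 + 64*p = p*(p - 8)*(p - 4)*(p + 2)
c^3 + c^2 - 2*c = c*(c - 1)*(c + 2)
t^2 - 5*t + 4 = (t - 4)*(t - 1)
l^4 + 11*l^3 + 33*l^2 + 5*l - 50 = (l - 1)*(l + 2)*(l + 5)^2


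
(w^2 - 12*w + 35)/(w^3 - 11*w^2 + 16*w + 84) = (w - 5)/(w^2 - 4*w - 12)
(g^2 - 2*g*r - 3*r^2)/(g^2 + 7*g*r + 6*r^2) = (g - 3*r)/(g + 6*r)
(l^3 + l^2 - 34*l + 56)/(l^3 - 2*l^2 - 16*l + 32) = (l + 7)/(l + 4)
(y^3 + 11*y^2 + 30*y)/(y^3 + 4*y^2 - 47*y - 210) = y/(y - 7)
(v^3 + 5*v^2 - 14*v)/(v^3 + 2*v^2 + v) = (v^2 + 5*v - 14)/(v^2 + 2*v + 1)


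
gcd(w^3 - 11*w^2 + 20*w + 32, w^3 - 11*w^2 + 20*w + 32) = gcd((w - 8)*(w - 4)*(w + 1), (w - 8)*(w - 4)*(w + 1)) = w^3 - 11*w^2 + 20*w + 32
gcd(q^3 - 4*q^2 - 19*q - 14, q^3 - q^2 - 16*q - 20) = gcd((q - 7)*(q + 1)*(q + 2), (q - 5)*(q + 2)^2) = q + 2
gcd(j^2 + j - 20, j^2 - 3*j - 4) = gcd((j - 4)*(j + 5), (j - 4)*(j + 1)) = j - 4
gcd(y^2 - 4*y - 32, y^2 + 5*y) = 1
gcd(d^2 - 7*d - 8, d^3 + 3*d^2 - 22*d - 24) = d + 1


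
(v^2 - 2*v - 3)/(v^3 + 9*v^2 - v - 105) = (v + 1)/(v^2 + 12*v + 35)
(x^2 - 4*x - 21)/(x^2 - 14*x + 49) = (x + 3)/(x - 7)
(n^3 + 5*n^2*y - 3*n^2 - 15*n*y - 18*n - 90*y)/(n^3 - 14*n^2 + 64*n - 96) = (n^2 + 5*n*y + 3*n + 15*y)/(n^2 - 8*n + 16)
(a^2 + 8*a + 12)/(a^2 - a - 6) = (a + 6)/(a - 3)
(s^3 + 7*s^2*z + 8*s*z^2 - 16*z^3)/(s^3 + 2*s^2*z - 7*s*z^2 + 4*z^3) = (-s - 4*z)/(-s + z)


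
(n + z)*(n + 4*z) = n^2 + 5*n*z + 4*z^2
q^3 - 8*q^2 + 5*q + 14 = (q - 7)*(q - 2)*(q + 1)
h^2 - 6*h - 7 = (h - 7)*(h + 1)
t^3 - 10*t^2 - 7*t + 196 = (t - 7)^2*(t + 4)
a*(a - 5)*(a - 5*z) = a^3 - 5*a^2*z - 5*a^2 + 25*a*z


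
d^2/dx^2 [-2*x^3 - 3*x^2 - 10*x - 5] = -12*x - 6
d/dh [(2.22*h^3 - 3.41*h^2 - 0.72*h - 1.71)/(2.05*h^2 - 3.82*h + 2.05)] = (4.551*h^4 - 16.9608*h^3 + 28.1552*h^2 - 6.97*h - 8.0082)/(4.2025*h^4 - 15.662*h^3 + 22.9974*h^2 - 15.662*h + 4.2025)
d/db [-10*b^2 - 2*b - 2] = -20*b - 2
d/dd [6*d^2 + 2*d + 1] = 12*d + 2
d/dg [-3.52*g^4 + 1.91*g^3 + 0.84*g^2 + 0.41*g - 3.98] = -14.08*g^3 + 5.73*g^2 + 1.68*g + 0.41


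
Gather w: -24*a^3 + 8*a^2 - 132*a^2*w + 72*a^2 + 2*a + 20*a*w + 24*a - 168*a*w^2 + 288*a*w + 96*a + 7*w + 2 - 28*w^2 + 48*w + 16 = -24*a^3 + 80*a^2 + 122*a + w^2*(-168*a - 28) + w*(-132*a^2 + 308*a + 55) + 18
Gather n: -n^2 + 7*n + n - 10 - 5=-n^2 + 8*n - 15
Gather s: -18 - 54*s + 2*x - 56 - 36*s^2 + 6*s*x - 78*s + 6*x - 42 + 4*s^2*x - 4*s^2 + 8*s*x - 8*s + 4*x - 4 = s^2*(4*x - 40) + s*(14*x - 140) + 12*x - 120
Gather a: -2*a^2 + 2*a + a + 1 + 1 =-2*a^2 + 3*a + 2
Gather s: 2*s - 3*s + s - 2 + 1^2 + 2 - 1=0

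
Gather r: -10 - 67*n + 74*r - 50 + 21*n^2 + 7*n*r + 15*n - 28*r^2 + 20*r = 21*n^2 - 52*n - 28*r^2 + r*(7*n + 94) - 60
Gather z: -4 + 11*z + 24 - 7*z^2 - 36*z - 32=-7*z^2 - 25*z - 12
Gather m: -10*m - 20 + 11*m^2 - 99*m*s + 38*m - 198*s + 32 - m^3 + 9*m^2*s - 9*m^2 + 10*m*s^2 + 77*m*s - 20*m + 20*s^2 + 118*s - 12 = -m^3 + m^2*(9*s + 2) + m*(10*s^2 - 22*s + 8) + 20*s^2 - 80*s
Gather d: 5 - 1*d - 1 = 4 - d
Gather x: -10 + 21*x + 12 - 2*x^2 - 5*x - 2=-2*x^2 + 16*x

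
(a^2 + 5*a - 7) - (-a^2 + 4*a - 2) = 2*a^2 + a - 5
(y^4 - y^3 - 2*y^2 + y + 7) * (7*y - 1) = 7*y^5 - 8*y^4 - 13*y^3 + 9*y^2 + 48*y - 7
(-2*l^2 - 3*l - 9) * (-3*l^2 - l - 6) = 6*l^4 + 11*l^3 + 42*l^2 + 27*l + 54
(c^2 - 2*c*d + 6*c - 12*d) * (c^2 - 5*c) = c^4 - 2*c^3*d + c^3 - 2*c^2*d - 30*c^2 + 60*c*d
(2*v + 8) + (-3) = 2*v + 5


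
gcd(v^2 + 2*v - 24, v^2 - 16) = v - 4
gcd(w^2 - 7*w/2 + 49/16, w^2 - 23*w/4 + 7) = w - 7/4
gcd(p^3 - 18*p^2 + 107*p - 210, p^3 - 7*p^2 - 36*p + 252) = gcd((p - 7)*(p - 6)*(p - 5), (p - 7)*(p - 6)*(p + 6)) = p^2 - 13*p + 42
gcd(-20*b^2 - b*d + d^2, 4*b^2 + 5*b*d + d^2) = 4*b + d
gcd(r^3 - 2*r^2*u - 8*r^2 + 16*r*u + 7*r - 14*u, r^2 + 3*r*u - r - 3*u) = r - 1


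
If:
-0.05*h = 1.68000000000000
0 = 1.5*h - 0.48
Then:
No Solution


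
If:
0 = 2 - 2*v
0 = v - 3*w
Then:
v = 1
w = 1/3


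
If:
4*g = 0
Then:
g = 0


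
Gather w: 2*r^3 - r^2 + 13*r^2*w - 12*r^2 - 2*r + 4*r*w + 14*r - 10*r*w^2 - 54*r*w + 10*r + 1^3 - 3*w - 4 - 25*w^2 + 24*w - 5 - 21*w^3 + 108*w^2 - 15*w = 2*r^3 - 13*r^2 + 22*r - 21*w^3 + w^2*(83 - 10*r) + w*(13*r^2 - 50*r + 6) - 8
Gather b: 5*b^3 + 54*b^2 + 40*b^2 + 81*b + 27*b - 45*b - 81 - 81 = 5*b^3 + 94*b^2 + 63*b - 162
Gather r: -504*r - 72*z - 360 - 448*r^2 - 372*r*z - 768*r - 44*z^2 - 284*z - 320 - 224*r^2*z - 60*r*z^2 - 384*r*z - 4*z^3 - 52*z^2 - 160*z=r^2*(-224*z - 448) + r*(-60*z^2 - 756*z - 1272) - 4*z^3 - 96*z^2 - 516*z - 680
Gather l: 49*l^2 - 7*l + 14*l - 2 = 49*l^2 + 7*l - 2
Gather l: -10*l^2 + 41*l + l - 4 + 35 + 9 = -10*l^2 + 42*l + 40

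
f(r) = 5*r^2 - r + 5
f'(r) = 10*r - 1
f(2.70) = 38.75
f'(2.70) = 26.00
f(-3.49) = 69.39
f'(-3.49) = -35.90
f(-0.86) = 9.56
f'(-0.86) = -9.60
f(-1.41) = 16.35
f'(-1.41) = -15.10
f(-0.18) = 5.34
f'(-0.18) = -2.80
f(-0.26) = 5.60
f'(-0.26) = -3.60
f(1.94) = 21.88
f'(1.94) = 18.40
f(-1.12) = 12.39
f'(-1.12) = -12.20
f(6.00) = 179.00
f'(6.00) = 59.00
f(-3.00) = 53.00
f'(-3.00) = -31.00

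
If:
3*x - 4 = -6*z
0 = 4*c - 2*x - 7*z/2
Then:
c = 2/3 - z/8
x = 4/3 - 2*z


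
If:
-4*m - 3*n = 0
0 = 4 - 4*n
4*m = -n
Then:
No Solution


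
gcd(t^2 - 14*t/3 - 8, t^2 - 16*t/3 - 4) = t - 6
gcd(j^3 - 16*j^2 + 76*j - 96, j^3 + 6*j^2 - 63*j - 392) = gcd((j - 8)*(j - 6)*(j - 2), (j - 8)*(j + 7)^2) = j - 8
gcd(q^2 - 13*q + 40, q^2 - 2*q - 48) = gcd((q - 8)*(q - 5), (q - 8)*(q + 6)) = q - 8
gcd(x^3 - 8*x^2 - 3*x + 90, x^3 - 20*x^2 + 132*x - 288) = x - 6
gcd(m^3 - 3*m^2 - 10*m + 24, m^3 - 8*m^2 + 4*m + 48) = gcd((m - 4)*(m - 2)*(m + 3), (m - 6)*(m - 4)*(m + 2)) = m - 4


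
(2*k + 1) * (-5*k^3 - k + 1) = -10*k^4 - 5*k^3 - 2*k^2 + k + 1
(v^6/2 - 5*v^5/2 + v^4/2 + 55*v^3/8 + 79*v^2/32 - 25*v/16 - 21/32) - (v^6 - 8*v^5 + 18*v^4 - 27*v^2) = -v^6/2 + 11*v^5/2 - 35*v^4/2 + 55*v^3/8 + 943*v^2/32 - 25*v/16 - 21/32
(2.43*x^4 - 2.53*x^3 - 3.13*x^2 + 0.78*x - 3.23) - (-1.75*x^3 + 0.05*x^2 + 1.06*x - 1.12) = 2.43*x^4 - 0.78*x^3 - 3.18*x^2 - 0.28*x - 2.11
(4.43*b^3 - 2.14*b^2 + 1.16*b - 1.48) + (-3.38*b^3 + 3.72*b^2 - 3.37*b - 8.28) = 1.05*b^3 + 1.58*b^2 - 2.21*b - 9.76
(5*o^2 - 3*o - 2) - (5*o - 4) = 5*o^2 - 8*o + 2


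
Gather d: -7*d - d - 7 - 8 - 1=-8*d - 16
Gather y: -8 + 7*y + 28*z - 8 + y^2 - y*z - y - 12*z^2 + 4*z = y^2 + y*(6 - z) - 12*z^2 + 32*z - 16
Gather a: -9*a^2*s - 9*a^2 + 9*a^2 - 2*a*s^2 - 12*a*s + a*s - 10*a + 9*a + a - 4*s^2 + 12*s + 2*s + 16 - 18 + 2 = -9*a^2*s + a*(-2*s^2 - 11*s) - 4*s^2 + 14*s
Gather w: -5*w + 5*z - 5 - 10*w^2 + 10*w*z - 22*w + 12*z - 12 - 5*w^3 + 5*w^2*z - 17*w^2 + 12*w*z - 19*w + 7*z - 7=-5*w^3 + w^2*(5*z - 27) + w*(22*z - 46) + 24*z - 24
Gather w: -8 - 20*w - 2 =-20*w - 10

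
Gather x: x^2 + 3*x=x^2 + 3*x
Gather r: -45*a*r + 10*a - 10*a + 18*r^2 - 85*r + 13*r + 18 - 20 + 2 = 18*r^2 + r*(-45*a - 72)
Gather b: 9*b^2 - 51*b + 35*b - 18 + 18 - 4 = 9*b^2 - 16*b - 4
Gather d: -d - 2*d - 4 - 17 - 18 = -3*d - 39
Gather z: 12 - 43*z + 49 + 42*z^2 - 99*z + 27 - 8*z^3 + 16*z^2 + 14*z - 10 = -8*z^3 + 58*z^2 - 128*z + 78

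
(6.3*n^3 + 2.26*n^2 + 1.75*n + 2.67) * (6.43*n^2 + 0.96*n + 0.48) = 40.509*n^5 + 20.5798*n^4 + 16.4461*n^3 + 19.9329*n^2 + 3.4032*n + 1.2816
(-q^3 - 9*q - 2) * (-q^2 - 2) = q^5 + 11*q^3 + 2*q^2 + 18*q + 4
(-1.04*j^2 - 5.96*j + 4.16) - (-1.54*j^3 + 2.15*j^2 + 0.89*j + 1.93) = 1.54*j^3 - 3.19*j^2 - 6.85*j + 2.23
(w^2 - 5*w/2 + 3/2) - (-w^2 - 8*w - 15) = 2*w^2 + 11*w/2 + 33/2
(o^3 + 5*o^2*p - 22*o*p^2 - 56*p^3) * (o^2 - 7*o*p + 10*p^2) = o^5 - 2*o^4*p - 47*o^3*p^2 + 148*o^2*p^3 + 172*o*p^4 - 560*p^5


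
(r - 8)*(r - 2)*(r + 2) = r^3 - 8*r^2 - 4*r + 32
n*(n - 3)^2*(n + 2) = n^4 - 4*n^3 - 3*n^2 + 18*n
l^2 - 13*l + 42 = (l - 7)*(l - 6)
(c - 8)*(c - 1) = c^2 - 9*c + 8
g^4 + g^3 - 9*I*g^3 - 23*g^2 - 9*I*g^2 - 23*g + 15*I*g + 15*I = (g + 1)*(g - 5*I)*(g - 3*I)*(g - I)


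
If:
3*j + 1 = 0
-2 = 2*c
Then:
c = -1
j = -1/3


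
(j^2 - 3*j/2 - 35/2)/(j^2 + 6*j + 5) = (2*j^2 - 3*j - 35)/(2*(j^2 + 6*j + 5))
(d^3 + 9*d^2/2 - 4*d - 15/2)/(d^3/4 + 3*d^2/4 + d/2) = 2*(2*d^2 + 7*d - 15)/(d*(d + 2))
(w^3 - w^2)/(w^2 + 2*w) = w*(w - 1)/(w + 2)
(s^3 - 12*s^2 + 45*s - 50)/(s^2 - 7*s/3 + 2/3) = 3*(s^2 - 10*s + 25)/(3*s - 1)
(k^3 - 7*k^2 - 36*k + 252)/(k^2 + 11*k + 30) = (k^2 - 13*k + 42)/(k + 5)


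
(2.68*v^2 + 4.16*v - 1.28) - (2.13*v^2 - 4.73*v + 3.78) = 0.55*v^2 + 8.89*v - 5.06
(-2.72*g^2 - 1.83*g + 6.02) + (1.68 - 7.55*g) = -2.72*g^2 - 9.38*g + 7.7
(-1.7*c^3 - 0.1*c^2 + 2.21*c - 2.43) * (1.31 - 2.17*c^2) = 3.689*c^5 + 0.217*c^4 - 7.0227*c^3 + 5.1421*c^2 + 2.8951*c - 3.1833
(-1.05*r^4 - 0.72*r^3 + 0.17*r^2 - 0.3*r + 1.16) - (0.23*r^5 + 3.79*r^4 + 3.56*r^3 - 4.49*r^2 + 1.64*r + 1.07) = -0.23*r^5 - 4.84*r^4 - 4.28*r^3 + 4.66*r^2 - 1.94*r + 0.0899999999999999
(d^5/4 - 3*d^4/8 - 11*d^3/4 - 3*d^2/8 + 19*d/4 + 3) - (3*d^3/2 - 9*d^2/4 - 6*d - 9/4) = d^5/4 - 3*d^4/8 - 17*d^3/4 + 15*d^2/8 + 43*d/4 + 21/4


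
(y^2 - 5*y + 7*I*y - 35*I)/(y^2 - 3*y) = (y^2 + y*(-5 + 7*I) - 35*I)/(y*(y - 3))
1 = 1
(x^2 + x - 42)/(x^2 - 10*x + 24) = (x + 7)/(x - 4)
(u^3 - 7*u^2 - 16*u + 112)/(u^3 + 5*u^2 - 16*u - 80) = (u - 7)/(u + 5)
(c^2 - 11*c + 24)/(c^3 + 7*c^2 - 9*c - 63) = (c - 8)/(c^2 + 10*c + 21)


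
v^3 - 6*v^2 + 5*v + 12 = (v - 4)*(v - 3)*(v + 1)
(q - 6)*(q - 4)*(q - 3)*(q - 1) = q^4 - 14*q^3 + 67*q^2 - 126*q + 72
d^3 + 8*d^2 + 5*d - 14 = (d - 1)*(d + 2)*(d + 7)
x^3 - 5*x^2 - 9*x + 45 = (x - 5)*(x - 3)*(x + 3)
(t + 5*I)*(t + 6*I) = t^2 + 11*I*t - 30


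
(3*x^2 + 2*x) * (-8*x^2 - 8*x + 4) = -24*x^4 - 40*x^3 - 4*x^2 + 8*x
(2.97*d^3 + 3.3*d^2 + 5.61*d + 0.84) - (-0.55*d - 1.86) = 2.97*d^3 + 3.3*d^2 + 6.16*d + 2.7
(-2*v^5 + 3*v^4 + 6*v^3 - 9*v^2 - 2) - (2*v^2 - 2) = -2*v^5 + 3*v^4 + 6*v^3 - 11*v^2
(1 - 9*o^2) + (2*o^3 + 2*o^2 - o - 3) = 2*o^3 - 7*o^2 - o - 2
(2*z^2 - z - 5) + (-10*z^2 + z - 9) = -8*z^2 - 14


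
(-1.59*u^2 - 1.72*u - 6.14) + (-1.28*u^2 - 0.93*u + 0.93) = -2.87*u^2 - 2.65*u - 5.21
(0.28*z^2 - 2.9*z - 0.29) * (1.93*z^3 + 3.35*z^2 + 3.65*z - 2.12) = 0.5404*z^5 - 4.659*z^4 - 9.2527*z^3 - 12.1501*z^2 + 5.0895*z + 0.6148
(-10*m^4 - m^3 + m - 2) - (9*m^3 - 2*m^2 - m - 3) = -10*m^4 - 10*m^3 + 2*m^2 + 2*m + 1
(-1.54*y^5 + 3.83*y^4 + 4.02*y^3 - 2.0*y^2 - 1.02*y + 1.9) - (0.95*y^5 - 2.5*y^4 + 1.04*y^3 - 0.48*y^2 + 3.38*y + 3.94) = -2.49*y^5 + 6.33*y^4 + 2.98*y^3 - 1.52*y^2 - 4.4*y - 2.04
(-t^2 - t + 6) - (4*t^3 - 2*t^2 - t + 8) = -4*t^3 + t^2 - 2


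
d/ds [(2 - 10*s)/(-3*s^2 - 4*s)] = 2*(-15*s^2 + 6*s + 4)/(s^2*(9*s^2 + 24*s + 16))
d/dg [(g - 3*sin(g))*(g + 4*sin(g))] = g*cos(g) + 2*g + sin(g) - 12*sin(2*g)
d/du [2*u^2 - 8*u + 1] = 4*u - 8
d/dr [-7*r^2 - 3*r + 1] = -14*r - 3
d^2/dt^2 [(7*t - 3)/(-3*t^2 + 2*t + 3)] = 2*(4*(3*t - 1)^2*(7*t - 3) + (63*t - 23)*(-3*t^2 + 2*t + 3))/(-3*t^2 + 2*t + 3)^3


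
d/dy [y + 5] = 1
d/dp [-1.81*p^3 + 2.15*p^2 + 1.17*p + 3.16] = -5.43*p^2 + 4.3*p + 1.17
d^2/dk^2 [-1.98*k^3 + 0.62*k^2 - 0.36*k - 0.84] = 1.24 - 11.88*k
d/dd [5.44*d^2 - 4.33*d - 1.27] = 10.88*d - 4.33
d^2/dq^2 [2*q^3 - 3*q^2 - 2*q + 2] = 12*q - 6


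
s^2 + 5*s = s*(s + 5)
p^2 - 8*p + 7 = (p - 7)*(p - 1)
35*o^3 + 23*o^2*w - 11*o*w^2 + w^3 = (-7*o + w)*(-5*o + w)*(o + w)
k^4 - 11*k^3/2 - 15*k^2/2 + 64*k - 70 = (k - 5)*(k - 2)^2*(k + 7/2)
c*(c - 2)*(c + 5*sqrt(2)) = c^3 - 2*c^2 + 5*sqrt(2)*c^2 - 10*sqrt(2)*c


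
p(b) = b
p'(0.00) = 1.00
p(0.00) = 0.00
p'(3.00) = 1.00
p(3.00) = 3.00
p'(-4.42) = 1.00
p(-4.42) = -4.42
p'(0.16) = 1.00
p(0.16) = 0.16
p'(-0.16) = 1.00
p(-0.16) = -0.16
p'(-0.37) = 1.00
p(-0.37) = -0.37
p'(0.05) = 1.00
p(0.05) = 0.05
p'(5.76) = 1.00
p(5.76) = 5.76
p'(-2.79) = 1.00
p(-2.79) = -2.79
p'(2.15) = 1.00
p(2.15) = 2.15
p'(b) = 1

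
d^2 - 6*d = d*(d - 6)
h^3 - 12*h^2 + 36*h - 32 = (h - 8)*(h - 2)^2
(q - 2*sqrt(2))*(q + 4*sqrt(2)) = q^2 + 2*sqrt(2)*q - 16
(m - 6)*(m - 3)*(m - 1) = m^3 - 10*m^2 + 27*m - 18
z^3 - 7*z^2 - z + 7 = (z - 7)*(z - 1)*(z + 1)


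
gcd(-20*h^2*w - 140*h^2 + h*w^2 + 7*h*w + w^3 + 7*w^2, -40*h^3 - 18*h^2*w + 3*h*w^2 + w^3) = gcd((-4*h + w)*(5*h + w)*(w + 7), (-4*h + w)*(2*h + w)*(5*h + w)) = -20*h^2 + h*w + w^2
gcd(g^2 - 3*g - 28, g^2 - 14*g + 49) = g - 7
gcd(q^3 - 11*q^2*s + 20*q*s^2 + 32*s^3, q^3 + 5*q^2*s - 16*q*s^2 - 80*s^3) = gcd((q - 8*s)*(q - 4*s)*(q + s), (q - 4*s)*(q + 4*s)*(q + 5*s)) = q - 4*s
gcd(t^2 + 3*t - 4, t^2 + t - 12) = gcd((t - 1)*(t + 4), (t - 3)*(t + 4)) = t + 4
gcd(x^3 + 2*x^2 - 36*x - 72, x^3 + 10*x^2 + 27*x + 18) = x + 6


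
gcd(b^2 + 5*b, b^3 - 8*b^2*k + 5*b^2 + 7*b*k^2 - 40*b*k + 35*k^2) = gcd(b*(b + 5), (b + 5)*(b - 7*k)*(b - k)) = b + 5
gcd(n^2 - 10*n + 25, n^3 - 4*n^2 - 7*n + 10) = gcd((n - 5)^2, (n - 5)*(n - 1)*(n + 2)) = n - 5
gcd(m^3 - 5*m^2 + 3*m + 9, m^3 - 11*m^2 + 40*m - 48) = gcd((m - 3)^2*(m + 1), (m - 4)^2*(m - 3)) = m - 3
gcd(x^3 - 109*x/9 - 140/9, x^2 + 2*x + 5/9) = x + 5/3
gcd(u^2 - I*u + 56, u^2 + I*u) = 1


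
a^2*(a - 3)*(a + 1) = a^4 - 2*a^3 - 3*a^2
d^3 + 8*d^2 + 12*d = d*(d + 2)*(d + 6)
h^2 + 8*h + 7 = (h + 1)*(h + 7)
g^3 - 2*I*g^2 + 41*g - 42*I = (g - 7*I)*(g - I)*(g + 6*I)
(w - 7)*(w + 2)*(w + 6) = w^3 + w^2 - 44*w - 84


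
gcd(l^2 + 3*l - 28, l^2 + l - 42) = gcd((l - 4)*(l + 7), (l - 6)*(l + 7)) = l + 7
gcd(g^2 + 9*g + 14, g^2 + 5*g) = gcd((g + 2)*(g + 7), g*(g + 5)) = 1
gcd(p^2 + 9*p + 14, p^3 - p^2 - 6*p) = p + 2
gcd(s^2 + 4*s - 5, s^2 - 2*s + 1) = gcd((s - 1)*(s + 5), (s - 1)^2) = s - 1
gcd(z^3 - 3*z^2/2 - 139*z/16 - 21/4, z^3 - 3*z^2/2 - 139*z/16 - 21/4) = z^3 - 3*z^2/2 - 139*z/16 - 21/4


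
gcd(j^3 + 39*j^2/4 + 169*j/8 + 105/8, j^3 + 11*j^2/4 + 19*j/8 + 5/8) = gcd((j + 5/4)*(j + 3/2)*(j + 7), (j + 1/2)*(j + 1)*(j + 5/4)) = j + 5/4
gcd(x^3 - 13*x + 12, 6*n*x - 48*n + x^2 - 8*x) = 1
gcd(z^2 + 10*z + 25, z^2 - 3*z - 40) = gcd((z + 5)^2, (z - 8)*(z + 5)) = z + 5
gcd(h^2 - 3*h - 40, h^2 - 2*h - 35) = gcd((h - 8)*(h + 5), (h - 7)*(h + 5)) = h + 5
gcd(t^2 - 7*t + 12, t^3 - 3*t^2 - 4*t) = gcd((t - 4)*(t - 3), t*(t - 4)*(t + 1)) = t - 4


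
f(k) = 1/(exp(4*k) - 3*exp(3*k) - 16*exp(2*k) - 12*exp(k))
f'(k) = (-4*exp(4*k) + 9*exp(3*k) + 32*exp(2*k) + 12*exp(k))/(exp(4*k) - 3*exp(3*k) - 16*exp(2*k) - 12*exp(k))^2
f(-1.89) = -0.46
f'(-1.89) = 0.54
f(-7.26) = -118.41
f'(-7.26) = 118.52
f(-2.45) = -0.86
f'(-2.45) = 0.96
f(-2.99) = -1.55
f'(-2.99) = 1.65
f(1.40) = -0.00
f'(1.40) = 0.00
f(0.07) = -0.03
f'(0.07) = 0.05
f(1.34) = -0.00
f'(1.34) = 0.00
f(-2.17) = -0.63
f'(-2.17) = 0.72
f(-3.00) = -1.57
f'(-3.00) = 1.67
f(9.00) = 0.00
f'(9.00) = 0.00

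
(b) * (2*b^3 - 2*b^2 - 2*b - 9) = 2*b^4 - 2*b^3 - 2*b^2 - 9*b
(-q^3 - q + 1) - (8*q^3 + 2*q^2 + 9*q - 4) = -9*q^3 - 2*q^2 - 10*q + 5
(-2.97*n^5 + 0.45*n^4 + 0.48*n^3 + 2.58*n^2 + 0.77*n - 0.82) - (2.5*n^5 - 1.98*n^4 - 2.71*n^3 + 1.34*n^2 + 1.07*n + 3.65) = -5.47*n^5 + 2.43*n^4 + 3.19*n^3 + 1.24*n^2 - 0.3*n - 4.47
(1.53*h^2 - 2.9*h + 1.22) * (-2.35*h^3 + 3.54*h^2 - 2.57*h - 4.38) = -3.5955*h^5 + 12.2312*h^4 - 17.0651*h^3 + 5.0704*h^2 + 9.5666*h - 5.3436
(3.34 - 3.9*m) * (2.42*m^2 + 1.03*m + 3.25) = -9.438*m^3 + 4.0658*m^2 - 9.2348*m + 10.855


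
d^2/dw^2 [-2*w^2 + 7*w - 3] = -4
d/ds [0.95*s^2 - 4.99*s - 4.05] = 1.9*s - 4.99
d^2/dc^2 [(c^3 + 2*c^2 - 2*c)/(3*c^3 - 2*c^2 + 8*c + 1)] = 6*(8*c^6 - 42*c^5 - 42*c^4 + 32*c^3 + 24*c^2 - 3*c + 6)/(27*c^9 - 54*c^8 + 252*c^7 - 269*c^6 + 636*c^5 - 228*c^4 + 425*c^3 + 186*c^2 + 24*c + 1)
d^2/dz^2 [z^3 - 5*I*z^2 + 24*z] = 6*z - 10*I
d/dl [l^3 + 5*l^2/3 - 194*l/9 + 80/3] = 3*l^2 + 10*l/3 - 194/9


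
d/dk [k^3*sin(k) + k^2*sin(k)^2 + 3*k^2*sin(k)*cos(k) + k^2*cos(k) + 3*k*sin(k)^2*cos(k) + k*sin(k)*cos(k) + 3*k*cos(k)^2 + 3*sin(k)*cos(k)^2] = k^3*cos(k) + 2*k^2*sin(k) + k^2*sin(2*k) + 3*k^2*cos(2*k) - 3*k*sin(k)/4 + 9*k*sin(3*k)/4 + 2*k*cos(k) + k + sin(2*k)/2 + 3*cos(k)/2 + 3*cos(2*k)/2 + 3*cos(3*k)/2 + 3/2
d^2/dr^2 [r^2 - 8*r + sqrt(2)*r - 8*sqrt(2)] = 2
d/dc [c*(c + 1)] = 2*c + 1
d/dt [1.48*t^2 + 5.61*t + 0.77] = 2.96*t + 5.61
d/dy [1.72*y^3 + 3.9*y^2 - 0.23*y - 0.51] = 5.16*y^2 + 7.8*y - 0.23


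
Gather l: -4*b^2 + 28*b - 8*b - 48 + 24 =-4*b^2 + 20*b - 24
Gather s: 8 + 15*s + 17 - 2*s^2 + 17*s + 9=-2*s^2 + 32*s + 34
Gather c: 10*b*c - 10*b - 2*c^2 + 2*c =-10*b - 2*c^2 + c*(10*b + 2)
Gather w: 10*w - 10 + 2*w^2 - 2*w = 2*w^2 + 8*w - 10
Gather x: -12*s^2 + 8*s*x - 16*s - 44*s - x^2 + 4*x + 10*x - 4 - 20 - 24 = -12*s^2 - 60*s - x^2 + x*(8*s + 14) - 48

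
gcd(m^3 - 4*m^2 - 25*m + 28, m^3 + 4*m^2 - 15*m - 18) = 1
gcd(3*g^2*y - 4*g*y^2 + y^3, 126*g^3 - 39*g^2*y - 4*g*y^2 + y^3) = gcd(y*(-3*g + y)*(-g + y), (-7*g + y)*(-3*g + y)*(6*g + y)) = -3*g + y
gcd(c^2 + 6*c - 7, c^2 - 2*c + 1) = c - 1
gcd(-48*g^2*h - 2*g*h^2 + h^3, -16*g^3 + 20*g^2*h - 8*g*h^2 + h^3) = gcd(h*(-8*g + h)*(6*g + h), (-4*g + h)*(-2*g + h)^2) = 1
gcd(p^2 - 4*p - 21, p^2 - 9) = p + 3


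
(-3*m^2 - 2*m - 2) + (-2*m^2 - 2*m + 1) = -5*m^2 - 4*m - 1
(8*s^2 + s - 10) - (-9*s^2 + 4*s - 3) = 17*s^2 - 3*s - 7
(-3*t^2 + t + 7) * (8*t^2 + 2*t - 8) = -24*t^4 + 2*t^3 + 82*t^2 + 6*t - 56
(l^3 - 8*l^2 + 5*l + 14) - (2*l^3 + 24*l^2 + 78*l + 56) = -l^3 - 32*l^2 - 73*l - 42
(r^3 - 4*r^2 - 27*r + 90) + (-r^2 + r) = r^3 - 5*r^2 - 26*r + 90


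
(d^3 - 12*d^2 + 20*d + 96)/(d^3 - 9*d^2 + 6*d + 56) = (d^2 - 14*d + 48)/(d^2 - 11*d + 28)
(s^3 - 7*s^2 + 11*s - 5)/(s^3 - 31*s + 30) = (s - 1)/(s + 6)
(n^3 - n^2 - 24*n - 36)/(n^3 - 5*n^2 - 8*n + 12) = (n + 3)/(n - 1)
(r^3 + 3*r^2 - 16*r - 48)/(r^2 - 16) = r + 3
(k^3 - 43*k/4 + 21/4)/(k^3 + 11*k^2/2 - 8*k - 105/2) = (k - 1/2)/(k + 5)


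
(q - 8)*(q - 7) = q^2 - 15*q + 56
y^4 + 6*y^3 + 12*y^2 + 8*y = y*(y + 2)^3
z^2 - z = z*(z - 1)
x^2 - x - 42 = (x - 7)*(x + 6)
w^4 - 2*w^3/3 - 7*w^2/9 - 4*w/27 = w*(w - 4/3)*(w + 1/3)^2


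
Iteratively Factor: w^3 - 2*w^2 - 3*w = (w + 1)*(w^2 - 3*w) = w*(w + 1)*(w - 3)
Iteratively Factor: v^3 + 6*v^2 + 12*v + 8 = (v + 2)*(v^2 + 4*v + 4) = (v + 2)^2*(v + 2)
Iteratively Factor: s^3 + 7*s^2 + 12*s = (s)*(s^2 + 7*s + 12) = s*(s + 4)*(s + 3)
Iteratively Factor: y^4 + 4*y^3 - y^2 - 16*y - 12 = (y - 2)*(y^3 + 6*y^2 + 11*y + 6) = (y - 2)*(y + 1)*(y^2 + 5*y + 6) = (y - 2)*(y + 1)*(y + 2)*(y + 3)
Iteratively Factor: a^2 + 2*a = (a + 2)*(a)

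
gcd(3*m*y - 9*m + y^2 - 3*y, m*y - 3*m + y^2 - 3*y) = y - 3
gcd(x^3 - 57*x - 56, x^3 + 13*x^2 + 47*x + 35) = x^2 + 8*x + 7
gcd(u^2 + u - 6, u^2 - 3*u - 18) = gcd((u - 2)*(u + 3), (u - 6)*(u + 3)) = u + 3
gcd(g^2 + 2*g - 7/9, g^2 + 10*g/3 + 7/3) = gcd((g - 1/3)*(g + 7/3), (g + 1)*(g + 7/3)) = g + 7/3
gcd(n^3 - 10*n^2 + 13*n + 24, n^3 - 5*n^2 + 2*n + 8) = n + 1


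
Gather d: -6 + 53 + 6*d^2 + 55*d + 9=6*d^2 + 55*d + 56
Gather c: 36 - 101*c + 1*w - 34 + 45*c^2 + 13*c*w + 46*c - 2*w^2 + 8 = 45*c^2 + c*(13*w - 55) - 2*w^2 + w + 10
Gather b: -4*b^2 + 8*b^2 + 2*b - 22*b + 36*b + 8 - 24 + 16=4*b^2 + 16*b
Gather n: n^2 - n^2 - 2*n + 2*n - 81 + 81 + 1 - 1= 0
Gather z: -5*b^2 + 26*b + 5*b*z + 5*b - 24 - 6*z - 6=-5*b^2 + 31*b + z*(5*b - 6) - 30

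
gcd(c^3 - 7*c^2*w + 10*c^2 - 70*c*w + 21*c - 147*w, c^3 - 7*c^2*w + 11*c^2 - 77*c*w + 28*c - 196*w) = -c^2 + 7*c*w - 7*c + 49*w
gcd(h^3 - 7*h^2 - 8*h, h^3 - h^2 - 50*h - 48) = h^2 - 7*h - 8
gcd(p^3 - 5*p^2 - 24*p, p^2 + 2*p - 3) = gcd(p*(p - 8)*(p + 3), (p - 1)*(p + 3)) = p + 3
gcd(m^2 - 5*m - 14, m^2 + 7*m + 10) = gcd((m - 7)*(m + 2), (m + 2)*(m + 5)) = m + 2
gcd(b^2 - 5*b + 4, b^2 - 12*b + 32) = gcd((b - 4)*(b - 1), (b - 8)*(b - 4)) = b - 4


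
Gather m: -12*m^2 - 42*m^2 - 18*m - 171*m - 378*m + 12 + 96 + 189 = -54*m^2 - 567*m + 297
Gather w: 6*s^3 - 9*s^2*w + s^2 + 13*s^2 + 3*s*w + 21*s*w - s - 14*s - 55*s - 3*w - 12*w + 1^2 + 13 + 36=6*s^3 + 14*s^2 - 70*s + w*(-9*s^2 + 24*s - 15) + 50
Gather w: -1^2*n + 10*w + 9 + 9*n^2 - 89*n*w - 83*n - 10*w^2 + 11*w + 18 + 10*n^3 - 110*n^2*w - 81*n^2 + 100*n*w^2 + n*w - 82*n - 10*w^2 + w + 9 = 10*n^3 - 72*n^2 - 166*n + w^2*(100*n - 20) + w*(-110*n^2 - 88*n + 22) + 36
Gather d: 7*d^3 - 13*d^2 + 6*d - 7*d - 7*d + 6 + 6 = 7*d^3 - 13*d^2 - 8*d + 12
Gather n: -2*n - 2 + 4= 2 - 2*n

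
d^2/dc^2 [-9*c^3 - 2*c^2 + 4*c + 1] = -54*c - 4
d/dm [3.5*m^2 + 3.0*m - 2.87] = 7.0*m + 3.0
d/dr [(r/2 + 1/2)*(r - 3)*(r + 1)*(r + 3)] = 2*r^3 + 3*r^2 - 8*r - 9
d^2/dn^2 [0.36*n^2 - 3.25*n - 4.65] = 0.720000000000000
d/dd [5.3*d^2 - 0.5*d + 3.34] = 10.6*d - 0.5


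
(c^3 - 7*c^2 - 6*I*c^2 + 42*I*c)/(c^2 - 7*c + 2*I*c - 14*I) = c*(c - 6*I)/(c + 2*I)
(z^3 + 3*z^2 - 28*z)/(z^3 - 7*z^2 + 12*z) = (z + 7)/(z - 3)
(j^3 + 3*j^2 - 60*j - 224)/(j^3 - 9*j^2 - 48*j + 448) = (j + 4)/(j - 8)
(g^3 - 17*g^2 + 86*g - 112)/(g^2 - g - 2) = (g^2 - 15*g + 56)/(g + 1)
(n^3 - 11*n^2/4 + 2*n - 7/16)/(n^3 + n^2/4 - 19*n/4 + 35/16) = (2*n - 1)/(2*n + 5)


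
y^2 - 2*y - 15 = (y - 5)*(y + 3)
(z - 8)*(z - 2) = z^2 - 10*z + 16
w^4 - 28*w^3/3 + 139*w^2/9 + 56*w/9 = w*(w - 7)*(w - 8/3)*(w + 1/3)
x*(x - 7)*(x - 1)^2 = x^4 - 9*x^3 + 15*x^2 - 7*x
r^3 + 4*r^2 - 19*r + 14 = (r - 2)*(r - 1)*(r + 7)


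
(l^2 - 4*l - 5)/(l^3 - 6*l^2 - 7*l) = (l - 5)/(l*(l - 7))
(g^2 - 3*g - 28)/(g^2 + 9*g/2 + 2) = 2*(g - 7)/(2*g + 1)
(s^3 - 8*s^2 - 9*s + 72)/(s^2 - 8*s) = s - 9/s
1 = 1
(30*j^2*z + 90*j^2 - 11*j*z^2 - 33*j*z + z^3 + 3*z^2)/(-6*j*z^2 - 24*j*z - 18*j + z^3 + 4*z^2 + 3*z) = (-5*j + z)/(z + 1)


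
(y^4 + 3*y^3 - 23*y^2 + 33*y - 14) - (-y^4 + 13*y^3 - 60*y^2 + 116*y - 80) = 2*y^4 - 10*y^3 + 37*y^2 - 83*y + 66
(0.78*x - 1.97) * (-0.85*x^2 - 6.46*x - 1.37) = -0.663*x^3 - 3.3643*x^2 + 11.6576*x + 2.6989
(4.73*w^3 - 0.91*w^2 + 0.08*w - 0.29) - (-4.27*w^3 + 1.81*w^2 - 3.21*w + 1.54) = 9.0*w^3 - 2.72*w^2 + 3.29*w - 1.83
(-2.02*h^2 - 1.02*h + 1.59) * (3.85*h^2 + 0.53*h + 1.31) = -7.777*h^4 - 4.9976*h^3 + 2.9347*h^2 - 0.4935*h + 2.0829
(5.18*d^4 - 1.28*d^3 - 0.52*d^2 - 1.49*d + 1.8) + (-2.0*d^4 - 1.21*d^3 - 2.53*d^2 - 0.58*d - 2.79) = 3.18*d^4 - 2.49*d^3 - 3.05*d^2 - 2.07*d - 0.99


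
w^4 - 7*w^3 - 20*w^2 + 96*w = w*(w - 8)*(w - 3)*(w + 4)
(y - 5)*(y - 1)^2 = y^3 - 7*y^2 + 11*y - 5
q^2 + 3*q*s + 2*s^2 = (q + s)*(q + 2*s)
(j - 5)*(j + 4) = j^2 - j - 20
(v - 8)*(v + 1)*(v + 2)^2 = v^4 - 3*v^3 - 32*v^2 - 60*v - 32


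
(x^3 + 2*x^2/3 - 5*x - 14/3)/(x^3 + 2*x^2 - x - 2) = (x - 7/3)/(x - 1)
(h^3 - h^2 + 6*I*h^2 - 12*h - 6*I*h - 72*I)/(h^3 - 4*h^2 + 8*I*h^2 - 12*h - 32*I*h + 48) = (h + 3)/(h + 2*I)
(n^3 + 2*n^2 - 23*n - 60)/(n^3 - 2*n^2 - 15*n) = (n + 4)/n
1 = 1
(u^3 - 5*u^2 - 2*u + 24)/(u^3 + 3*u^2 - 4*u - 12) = (u^2 - 7*u + 12)/(u^2 + u - 6)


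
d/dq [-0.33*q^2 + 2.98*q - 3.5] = 2.98 - 0.66*q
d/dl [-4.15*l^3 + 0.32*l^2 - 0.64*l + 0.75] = -12.45*l^2 + 0.64*l - 0.64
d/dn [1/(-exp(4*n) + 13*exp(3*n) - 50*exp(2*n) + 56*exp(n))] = (4*exp(3*n) - 39*exp(2*n) + 100*exp(n) - 56)*exp(-n)/(exp(3*n) - 13*exp(2*n) + 50*exp(n) - 56)^2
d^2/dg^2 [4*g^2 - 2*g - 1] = 8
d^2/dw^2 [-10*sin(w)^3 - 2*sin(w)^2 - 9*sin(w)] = 90*sin(w)^3 + 8*sin(w)^2 - 51*sin(w) - 4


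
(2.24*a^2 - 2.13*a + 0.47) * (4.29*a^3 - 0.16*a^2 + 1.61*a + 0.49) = 9.6096*a^5 - 9.4961*a^4 + 5.9635*a^3 - 2.4069*a^2 - 0.287*a + 0.2303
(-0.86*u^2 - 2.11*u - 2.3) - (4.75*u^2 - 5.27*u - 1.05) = -5.61*u^2 + 3.16*u - 1.25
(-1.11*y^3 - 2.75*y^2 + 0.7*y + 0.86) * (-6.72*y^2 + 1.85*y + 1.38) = 7.4592*y^5 + 16.4265*y^4 - 11.3233*y^3 - 8.2792*y^2 + 2.557*y + 1.1868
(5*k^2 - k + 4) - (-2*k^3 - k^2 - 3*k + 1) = 2*k^3 + 6*k^2 + 2*k + 3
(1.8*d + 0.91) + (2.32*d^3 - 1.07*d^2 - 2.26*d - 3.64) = 2.32*d^3 - 1.07*d^2 - 0.46*d - 2.73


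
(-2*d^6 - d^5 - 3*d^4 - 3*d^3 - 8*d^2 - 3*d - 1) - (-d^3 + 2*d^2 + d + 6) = -2*d^6 - d^5 - 3*d^4 - 2*d^3 - 10*d^2 - 4*d - 7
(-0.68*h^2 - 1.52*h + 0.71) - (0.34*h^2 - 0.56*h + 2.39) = -1.02*h^2 - 0.96*h - 1.68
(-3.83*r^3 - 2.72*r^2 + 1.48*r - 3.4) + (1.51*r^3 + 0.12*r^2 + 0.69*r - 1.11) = -2.32*r^3 - 2.6*r^2 + 2.17*r - 4.51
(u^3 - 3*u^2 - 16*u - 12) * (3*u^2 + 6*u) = 3*u^5 - 3*u^4 - 66*u^3 - 132*u^2 - 72*u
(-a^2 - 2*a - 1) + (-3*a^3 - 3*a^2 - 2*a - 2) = -3*a^3 - 4*a^2 - 4*a - 3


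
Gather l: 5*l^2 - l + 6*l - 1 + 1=5*l^2 + 5*l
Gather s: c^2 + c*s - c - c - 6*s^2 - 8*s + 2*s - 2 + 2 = c^2 - 2*c - 6*s^2 + s*(c - 6)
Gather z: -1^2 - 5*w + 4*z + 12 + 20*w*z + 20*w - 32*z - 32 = 15*w + z*(20*w - 28) - 21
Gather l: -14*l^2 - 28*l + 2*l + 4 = -14*l^2 - 26*l + 4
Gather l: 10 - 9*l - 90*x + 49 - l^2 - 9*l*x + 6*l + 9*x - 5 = -l^2 + l*(-9*x - 3) - 81*x + 54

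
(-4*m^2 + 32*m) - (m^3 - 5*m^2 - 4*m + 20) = -m^3 + m^2 + 36*m - 20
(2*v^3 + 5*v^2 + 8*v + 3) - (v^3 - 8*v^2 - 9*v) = v^3 + 13*v^2 + 17*v + 3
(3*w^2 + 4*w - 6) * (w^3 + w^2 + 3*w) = 3*w^5 + 7*w^4 + 7*w^3 + 6*w^2 - 18*w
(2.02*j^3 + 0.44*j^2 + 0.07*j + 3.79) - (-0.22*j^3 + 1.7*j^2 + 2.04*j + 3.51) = 2.24*j^3 - 1.26*j^2 - 1.97*j + 0.28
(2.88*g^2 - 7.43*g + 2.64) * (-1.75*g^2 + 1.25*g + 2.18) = -5.04*g^4 + 16.6025*g^3 - 7.6291*g^2 - 12.8974*g + 5.7552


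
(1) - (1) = 0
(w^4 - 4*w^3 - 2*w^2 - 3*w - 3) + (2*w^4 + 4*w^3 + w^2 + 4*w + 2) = 3*w^4 - w^2 + w - 1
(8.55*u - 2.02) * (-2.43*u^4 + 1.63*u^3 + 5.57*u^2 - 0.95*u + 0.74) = -20.7765*u^5 + 18.8451*u^4 + 44.3309*u^3 - 19.3739*u^2 + 8.246*u - 1.4948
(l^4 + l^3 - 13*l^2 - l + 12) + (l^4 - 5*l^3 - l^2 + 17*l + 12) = 2*l^4 - 4*l^3 - 14*l^2 + 16*l + 24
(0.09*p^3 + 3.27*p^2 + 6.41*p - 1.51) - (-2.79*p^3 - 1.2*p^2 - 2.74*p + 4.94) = 2.88*p^3 + 4.47*p^2 + 9.15*p - 6.45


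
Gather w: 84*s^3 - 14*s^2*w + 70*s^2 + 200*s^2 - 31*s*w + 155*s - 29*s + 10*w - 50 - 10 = 84*s^3 + 270*s^2 + 126*s + w*(-14*s^2 - 31*s + 10) - 60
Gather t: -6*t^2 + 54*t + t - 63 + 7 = -6*t^2 + 55*t - 56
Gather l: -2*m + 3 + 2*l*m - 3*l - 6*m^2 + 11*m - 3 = l*(2*m - 3) - 6*m^2 + 9*m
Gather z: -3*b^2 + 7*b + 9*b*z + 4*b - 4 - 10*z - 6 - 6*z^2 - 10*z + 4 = -3*b^2 + 11*b - 6*z^2 + z*(9*b - 20) - 6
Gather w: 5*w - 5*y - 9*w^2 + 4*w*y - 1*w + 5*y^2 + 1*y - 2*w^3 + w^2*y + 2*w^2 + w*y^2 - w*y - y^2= -2*w^3 + w^2*(y - 7) + w*(y^2 + 3*y + 4) + 4*y^2 - 4*y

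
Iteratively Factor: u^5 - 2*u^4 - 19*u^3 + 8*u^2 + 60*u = (u + 3)*(u^4 - 5*u^3 - 4*u^2 + 20*u) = (u - 2)*(u + 3)*(u^3 - 3*u^2 - 10*u) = (u - 2)*(u + 2)*(u + 3)*(u^2 - 5*u) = u*(u - 2)*(u + 2)*(u + 3)*(u - 5)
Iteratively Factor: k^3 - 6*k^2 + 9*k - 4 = (k - 4)*(k^2 - 2*k + 1) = (k - 4)*(k - 1)*(k - 1)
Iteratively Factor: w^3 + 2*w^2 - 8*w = (w)*(w^2 + 2*w - 8) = w*(w - 2)*(w + 4)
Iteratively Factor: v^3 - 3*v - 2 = (v - 2)*(v^2 + 2*v + 1) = (v - 2)*(v + 1)*(v + 1)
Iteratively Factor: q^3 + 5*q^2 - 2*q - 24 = (q + 4)*(q^2 + q - 6) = (q - 2)*(q + 4)*(q + 3)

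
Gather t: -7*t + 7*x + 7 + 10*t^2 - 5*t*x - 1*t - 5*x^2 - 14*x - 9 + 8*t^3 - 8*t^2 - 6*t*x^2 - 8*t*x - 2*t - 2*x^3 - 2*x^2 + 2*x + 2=8*t^3 + 2*t^2 + t*(-6*x^2 - 13*x - 10) - 2*x^3 - 7*x^2 - 5*x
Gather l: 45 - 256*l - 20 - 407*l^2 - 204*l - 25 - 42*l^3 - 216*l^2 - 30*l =-42*l^3 - 623*l^2 - 490*l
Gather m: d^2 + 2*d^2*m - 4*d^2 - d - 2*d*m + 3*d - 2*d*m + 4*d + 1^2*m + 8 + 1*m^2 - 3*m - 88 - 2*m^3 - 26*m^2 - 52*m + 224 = -3*d^2 + 6*d - 2*m^3 - 25*m^2 + m*(2*d^2 - 4*d - 54) + 144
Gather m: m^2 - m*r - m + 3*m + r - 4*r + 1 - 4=m^2 + m*(2 - r) - 3*r - 3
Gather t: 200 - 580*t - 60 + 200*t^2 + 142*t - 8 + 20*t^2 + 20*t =220*t^2 - 418*t + 132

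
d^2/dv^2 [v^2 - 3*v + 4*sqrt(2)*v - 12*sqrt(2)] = 2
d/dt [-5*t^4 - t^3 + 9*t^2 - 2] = t*(-20*t^2 - 3*t + 18)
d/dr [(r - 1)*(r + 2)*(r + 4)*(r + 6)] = 4*r^3 + 33*r^2 + 64*r + 4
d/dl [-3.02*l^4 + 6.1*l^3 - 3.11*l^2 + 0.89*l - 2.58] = -12.08*l^3 + 18.3*l^2 - 6.22*l + 0.89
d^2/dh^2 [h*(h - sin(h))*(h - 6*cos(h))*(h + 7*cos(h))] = -sqrt(2)*h^3*cos(h + pi/4) + 2*h^2*sin(2*h) - 6*sqrt(2)*h^2*sin(h + pi/4) + 84*h^2*cos(2*h) + 12*h^2 - 33*h*sin(h)/2 + 168*h*sin(2*h) - 189*h*sin(3*h)/2 + 6*h*cos(h) - 4*h*cos(2*h) - sin(2*h) + 21*cos(h) - 42*cos(2*h) + 63*cos(3*h) - 42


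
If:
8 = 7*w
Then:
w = 8/7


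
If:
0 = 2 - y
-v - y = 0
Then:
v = -2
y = 2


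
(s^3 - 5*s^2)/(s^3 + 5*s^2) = (s - 5)/(s + 5)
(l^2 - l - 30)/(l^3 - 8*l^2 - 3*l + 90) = (l + 5)/(l^2 - 2*l - 15)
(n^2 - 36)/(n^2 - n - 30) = (n + 6)/(n + 5)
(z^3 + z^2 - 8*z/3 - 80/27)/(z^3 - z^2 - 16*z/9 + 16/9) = (9*z^2 - 3*z - 20)/(3*(3*z^2 - 7*z + 4))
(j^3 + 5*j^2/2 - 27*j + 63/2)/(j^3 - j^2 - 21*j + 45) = (2*j^2 + 11*j - 21)/(2*(j^2 + 2*j - 15))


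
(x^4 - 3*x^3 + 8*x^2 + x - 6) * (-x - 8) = -x^5 - 5*x^4 + 16*x^3 - 65*x^2 - 2*x + 48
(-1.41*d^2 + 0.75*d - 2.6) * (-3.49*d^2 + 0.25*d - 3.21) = 4.9209*d^4 - 2.97*d^3 + 13.7876*d^2 - 3.0575*d + 8.346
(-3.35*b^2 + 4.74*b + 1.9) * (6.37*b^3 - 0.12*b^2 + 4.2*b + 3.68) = -21.3395*b^5 + 30.5958*b^4 - 2.5358*b^3 + 7.352*b^2 + 25.4232*b + 6.992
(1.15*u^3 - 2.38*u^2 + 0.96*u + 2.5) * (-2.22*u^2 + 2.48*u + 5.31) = -2.553*u^5 + 8.1356*u^4 - 1.9271*u^3 - 15.807*u^2 + 11.2976*u + 13.275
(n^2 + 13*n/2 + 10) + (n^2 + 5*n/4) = 2*n^2 + 31*n/4 + 10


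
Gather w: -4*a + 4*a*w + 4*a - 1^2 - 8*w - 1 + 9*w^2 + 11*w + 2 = 9*w^2 + w*(4*a + 3)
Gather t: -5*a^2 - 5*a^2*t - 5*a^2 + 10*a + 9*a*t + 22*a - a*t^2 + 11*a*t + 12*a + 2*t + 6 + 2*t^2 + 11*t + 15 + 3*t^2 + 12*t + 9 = -10*a^2 + 44*a + t^2*(5 - a) + t*(-5*a^2 + 20*a + 25) + 30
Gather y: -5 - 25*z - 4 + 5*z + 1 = -20*z - 8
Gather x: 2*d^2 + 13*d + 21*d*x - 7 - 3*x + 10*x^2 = 2*d^2 + 13*d + 10*x^2 + x*(21*d - 3) - 7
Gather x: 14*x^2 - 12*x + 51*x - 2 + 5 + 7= 14*x^2 + 39*x + 10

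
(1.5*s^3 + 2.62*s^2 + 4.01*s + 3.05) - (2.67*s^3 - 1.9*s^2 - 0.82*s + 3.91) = -1.17*s^3 + 4.52*s^2 + 4.83*s - 0.86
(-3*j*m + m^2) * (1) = -3*j*m + m^2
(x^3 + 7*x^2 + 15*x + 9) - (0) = x^3 + 7*x^2 + 15*x + 9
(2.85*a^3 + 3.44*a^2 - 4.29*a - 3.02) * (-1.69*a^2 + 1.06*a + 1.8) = -4.8165*a^5 - 2.7926*a^4 + 16.0265*a^3 + 6.7484*a^2 - 10.9232*a - 5.436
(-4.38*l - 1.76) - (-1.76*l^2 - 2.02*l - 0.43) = 1.76*l^2 - 2.36*l - 1.33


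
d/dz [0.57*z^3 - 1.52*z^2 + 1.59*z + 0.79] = 1.71*z^2 - 3.04*z + 1.59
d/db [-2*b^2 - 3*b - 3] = -4*b - 3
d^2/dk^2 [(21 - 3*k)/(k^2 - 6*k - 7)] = -6/(k^3 + 3*k^2 + 3*k + 1)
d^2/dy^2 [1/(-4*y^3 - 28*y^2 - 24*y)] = (y*(3*y + 7)*(y^2 + 7*y + 6) - (3*y^2 + 14*y + 6)^2)/(2*y^3*(y^2 + 7*y + 6)^3)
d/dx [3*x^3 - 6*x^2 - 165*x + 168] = 9*x^2 - 12*x - 165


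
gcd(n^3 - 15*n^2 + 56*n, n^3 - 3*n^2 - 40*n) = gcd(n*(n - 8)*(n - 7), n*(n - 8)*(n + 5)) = n^2 - 8*n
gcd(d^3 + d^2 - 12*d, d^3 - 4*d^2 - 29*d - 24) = 1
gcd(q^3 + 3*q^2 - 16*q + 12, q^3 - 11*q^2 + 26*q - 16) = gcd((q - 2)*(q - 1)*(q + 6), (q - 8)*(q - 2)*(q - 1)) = q^2 - 3*q + 2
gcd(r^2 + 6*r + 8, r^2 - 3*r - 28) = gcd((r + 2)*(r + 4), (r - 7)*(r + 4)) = r + 4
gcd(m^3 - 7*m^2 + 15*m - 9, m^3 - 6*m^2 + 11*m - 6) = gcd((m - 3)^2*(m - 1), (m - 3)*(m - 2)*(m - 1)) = m^2 - 4*m + 3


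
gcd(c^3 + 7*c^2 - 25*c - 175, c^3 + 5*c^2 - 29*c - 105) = c^2 + 2*c - 35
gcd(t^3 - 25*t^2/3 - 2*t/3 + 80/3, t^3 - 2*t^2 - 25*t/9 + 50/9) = t^2 - t/3 - 10/3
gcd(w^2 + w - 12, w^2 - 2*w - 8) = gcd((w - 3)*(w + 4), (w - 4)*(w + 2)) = 1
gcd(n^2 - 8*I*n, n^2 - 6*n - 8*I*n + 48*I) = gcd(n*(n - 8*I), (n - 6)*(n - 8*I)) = n - 8*I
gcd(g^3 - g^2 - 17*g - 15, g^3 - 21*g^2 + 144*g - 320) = g - 5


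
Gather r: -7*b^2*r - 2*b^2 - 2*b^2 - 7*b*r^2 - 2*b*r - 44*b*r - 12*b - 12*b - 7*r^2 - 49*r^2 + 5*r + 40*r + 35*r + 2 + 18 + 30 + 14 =-4*b^2 - 24*b + r^2*(-7*b - 56) + r*(-7*b^2 - 46*b + 80) + 64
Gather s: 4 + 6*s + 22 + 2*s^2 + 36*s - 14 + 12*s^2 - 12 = 14*s^2 + 42*s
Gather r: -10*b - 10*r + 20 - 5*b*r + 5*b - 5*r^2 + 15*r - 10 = -5*b - 5*r^2 + r*(5 - 5*b) + 10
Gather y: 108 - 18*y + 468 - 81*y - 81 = 495 - 99*y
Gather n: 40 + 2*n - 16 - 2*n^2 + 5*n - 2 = -2*n^2 + 7*n + 22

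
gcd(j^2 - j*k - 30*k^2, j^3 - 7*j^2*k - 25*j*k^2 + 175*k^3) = j + 5*k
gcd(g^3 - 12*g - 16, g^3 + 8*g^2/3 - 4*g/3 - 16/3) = g^2 + 4*g + 4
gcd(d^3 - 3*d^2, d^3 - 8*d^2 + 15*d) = d^2 - 3*d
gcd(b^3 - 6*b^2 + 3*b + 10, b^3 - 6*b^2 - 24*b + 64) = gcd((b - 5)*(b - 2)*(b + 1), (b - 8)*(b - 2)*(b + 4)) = b - 2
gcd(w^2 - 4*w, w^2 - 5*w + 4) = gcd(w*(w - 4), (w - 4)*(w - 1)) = w - 4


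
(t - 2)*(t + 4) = t^2 + 2*t - 8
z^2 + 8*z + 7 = (z + 1)*(z + 7)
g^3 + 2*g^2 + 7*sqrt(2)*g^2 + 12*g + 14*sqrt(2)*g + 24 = (g + 2)*(g + sqrt(2))*(g + 6*sqrt(2))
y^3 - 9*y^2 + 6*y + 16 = (y - 8)*(y - 2)*(y + 1)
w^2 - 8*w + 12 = (w - 6)*(w - 2)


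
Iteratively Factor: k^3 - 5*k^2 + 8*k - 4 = (k - 2)*(k^2 - 3*k + 2) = (k - 2)*(k - 1)*(k - 2)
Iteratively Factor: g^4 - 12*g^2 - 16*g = (g)*(g^3 - 12*g - 16) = g*(g - 4)*(g^2 + 4*g + 4) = g*(g - 4)*(g + 2)*(g + 2)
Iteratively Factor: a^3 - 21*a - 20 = (a - 5)*(a^2 + 5*a + 4) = (a - 5)*(a + 4)*(a + 1)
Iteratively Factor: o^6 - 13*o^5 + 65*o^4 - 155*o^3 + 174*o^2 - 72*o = (o - 1)*(o^5 - 12*o^4 + 53*o^3 - 102*o^2 + 72*o) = (o - 2)*(o - 1)*(o^4 - 10*o^3 + 33*o^2 - 36*o) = (o - 3)*(o - 2)*(o - 1)*(o^3 - 7*o^2 + 12*o) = o*(o - 3)*(o - 2)*(o - 1)*(o^2 - 7*o + 12) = o*(o - 4)*(o - 3)*(o - 2)*(o - 1)*(o - 3)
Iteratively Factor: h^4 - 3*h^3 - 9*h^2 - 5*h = (h)*(h^3 - 3*h^2 - 9*h - 5) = h*(h - 5)*(h^2 + 2*h + 1) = h*(h - 5)*(h + 1)*(h + 1)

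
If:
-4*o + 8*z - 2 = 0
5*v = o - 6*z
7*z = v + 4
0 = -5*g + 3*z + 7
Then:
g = 17/10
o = 1/2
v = -1/2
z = 1/2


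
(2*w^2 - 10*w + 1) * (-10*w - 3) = -20*w^3 + 94*w^2 + 20*w - 3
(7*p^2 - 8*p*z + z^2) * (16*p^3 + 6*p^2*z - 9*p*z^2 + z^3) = 112*p^5 - 86*p^4*z - 95*p^3*z^2 + 85*p^2*z^3 - 17*p*z^4 + z^5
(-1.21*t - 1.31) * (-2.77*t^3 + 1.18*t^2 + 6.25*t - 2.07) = 3.3517*t^4 + 2.2009*t^3 - 9.1083*t^2 - 5.6828*t + 2.7117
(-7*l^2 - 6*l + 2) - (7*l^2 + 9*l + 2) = -14*l^2 - 15*l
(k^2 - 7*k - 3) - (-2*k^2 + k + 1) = 3*k^2 - 8*k - 4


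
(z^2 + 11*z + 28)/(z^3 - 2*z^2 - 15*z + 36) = (z + 7)/(z^2 - 6*z + 9)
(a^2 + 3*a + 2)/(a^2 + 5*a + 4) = (a + 2)/(a + 4)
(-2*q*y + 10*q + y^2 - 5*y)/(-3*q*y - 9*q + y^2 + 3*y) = (2*q*y - 10*q - y^2 + 5*y)/(3*q*y + 9*q - y^2 - 3*y)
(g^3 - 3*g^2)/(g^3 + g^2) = (g - 3)/(g + 1)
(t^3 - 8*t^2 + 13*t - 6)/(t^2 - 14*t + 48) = (t^2 - 2*t + 1)/(t - 8)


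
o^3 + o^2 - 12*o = o*(o - 3)*(o + 4)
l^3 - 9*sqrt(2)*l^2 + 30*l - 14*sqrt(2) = (l - 7*sqrt(2))*(l - sqrt(2))^2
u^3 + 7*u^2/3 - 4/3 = (u - 2/3)*(u + 1)*(u + 2)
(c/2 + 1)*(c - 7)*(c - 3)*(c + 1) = c^4/2 - 7*c^3/2 - 7*c^2/2 + 43*c/2 + 21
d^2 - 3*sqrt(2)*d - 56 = (d - 7*sqrt(2))*(d + 4*sqrt(2))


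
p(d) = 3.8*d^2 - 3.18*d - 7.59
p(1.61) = -2.86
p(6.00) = 110.13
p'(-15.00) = -117.18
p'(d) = 7.6*d - 3.18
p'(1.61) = 9.06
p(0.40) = -8.25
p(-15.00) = 895.11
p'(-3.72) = -31.45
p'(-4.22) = -35.25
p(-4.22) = 73.50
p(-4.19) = 72.45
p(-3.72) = 56.83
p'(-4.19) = -35.02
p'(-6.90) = -55.62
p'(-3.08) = -26.59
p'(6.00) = 42.42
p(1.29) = -5.37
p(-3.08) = 38.25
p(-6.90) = 195.27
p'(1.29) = 6.62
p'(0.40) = -0.14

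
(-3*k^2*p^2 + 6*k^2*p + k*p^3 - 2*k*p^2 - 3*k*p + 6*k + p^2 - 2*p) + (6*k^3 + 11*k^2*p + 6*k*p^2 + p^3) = 6*k^3 - 3*k^2*p^2 + 17*k^2*p + k*p^3 + 4*k*p^2 - 3*k*p + 6*k + p^3 + p^2 - 2*p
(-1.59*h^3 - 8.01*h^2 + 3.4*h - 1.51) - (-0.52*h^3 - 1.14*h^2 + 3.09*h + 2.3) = -1.07*h^3 - 6.87*h^2 + 0.31*h - 3.81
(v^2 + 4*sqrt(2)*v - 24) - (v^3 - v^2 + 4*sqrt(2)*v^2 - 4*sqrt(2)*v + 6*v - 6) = -v^3 - 4*sqrt(2)*v^2 + 2*v^2 - 6*v + 8*sqrt(2)*v - 18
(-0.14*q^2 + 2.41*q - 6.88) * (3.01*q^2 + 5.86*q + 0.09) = -0.4214*q^4 + 6.4337*q^3 - 6.59879999999999*q^2 - 40.0999*q - 0.6192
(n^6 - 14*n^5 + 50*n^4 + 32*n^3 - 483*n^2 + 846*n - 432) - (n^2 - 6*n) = n^6 - 14*n^5 + 50*n^4 + 32*n^3 - 484*n^2 + 852*n - 432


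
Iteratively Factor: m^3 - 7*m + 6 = (m - 2)*(m^2 + 2*m - 3) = (m - 2)*(m - 1)*(m + 3)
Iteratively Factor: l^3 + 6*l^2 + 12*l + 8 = (l + 2)*(l^2 + 4*l + 4) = (l + 2)^2*(l + 2)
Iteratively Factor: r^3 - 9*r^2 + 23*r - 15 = (r - 5)*(r^2 - 4*r + 3) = (r - 5)*(r - 3)*(r - 1)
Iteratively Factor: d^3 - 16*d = (d)*(d^2 - 16) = d*(d + 4)*(d - 4)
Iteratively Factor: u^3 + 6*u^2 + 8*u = (u)*(u^2 + 6*u + 8) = u*(u + 2)*(u + 4)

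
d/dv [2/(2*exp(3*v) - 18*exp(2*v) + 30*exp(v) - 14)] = 3*(-exp(2*v) + 6*exp(v) - 5)*exp(v)/(exp(3*v) - 9*exp(2*v) + 15*exp(v) - 7)^2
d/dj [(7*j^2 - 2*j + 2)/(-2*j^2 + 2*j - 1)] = 2*(5*j^2 - 3*j - 1)/(4*j^4 - 8*j^3 + 8*j^2 - 4*j + 1)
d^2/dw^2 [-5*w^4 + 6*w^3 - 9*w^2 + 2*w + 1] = -60*w^2 + 36*w - 18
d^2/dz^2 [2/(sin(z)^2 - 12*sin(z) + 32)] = 4*(-2*sin(z)^4 + 18*sin(z)^3 - 5*sin(z)^2 - 228*sin(z) + 112)/(sin(z)^2 - 12*sin(z) + 32)^3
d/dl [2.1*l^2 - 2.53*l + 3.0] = 4.2*l - 2.53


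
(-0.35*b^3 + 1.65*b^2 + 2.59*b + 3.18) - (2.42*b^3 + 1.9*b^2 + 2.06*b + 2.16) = -2.77*b^3 - 0.25*b^2 + 0.53*b + 1.02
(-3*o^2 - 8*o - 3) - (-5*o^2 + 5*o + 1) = 2*o^2 - 13*o - 4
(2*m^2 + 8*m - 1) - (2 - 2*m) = 2*m^2 + 10*m - 3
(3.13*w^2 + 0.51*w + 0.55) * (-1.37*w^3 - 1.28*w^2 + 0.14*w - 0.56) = -4.2881*w^5 - 4.7051*w^4 - 0.9681*w^3 - 2.3854*w^2 - 0.2086*w - 0.308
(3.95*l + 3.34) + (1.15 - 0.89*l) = 3.06*l + 4.49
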